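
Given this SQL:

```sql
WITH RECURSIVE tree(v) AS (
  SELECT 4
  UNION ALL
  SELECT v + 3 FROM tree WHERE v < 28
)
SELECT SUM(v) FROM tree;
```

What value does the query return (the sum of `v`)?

Base: v=4.
Iteration 1: 4 < 28 holds -> v = 4 + 3 = 7.
Iteration 2: 7 < 28 holds -> v = 7 + 3 = 10.
Iteration 3: 10 < 28 holds -> v = 10 + 3 = 13.
Iteration 4: 13 < 28 holds -> v = 13 + 3 = 16.
Iteration 5: 16 < 28 holds -> v = 16 + 3 = 19.
Iteration 6: 19 < 28 holds -> v = 19 + 3 = 22.
Iteration 7: 22 < 28 holds -> v = 22 + 3 = 25.
Iteration 8: 25 < 28 holds -> v = 25 + 3 = 28.
Iteration 9: 28 < 28 fails; recursion stops.
SUM(v) = 4 + 7 + 10 + 13 + 16 + 19 + 22 + 25 + 28 = 144.

144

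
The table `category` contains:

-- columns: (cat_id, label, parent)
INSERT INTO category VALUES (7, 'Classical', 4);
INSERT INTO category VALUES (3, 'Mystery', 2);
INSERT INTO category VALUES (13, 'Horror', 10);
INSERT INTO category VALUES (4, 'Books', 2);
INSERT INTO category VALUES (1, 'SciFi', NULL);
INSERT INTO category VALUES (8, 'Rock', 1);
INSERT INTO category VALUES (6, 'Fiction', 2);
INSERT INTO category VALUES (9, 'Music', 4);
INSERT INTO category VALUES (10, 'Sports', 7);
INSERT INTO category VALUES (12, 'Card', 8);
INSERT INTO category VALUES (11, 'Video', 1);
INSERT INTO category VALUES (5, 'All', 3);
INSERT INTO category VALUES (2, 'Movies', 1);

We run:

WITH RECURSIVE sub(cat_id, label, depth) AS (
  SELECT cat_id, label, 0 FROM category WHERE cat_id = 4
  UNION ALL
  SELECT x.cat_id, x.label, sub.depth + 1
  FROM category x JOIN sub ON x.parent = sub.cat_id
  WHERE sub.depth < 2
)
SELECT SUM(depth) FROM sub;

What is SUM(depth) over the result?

4

Base: cat_id=4 (Books) at depth 0.
Iteration 1: rows with parent in {4} -> Classical (id 7, depth 1), Music (id 9, depth 1).
Iteration 2: rows with parent in {7,9} -> Sports (id 10, depth 2).
Iteration 3: depth < 2 fails for all current rows; recursion stops.
SUM(depth) = 0 + 1 + 1 + 2 = 4.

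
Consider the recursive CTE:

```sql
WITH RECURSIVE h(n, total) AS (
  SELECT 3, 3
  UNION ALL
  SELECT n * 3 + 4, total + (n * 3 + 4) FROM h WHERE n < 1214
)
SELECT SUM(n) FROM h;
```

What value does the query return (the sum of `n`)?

5451

Base: n=3, total=3.
Iteration 1: 3 < 1214 holds -> n = 3 * 3 + 4 = 13, total = 3 + 13 = 16.
Iteration 2: 13 < 1214 holds -> n = 13 * 3 + 4 = 43, total = 16 + 43 = 59.
Iteration 3: 43 < 1214 holds -> n = 43 * 3 + 4 = 133, total = 59 + 133 = 192.
Iteration 4: 133 < 1214 holds -> n = 133 * 3 + 4 = 403, total = 192 + 403 = 595.
Iteration 5: 403 < 1214 holds -> n = 403 * 3 + 4 = 1213, total = 595 + 1213 = 1808.
Iteration 6: 1213 < 1214 holds -> n = 1213 * 3 + 4 = 3643, total = 1808 + 3643 = 5451.
Iteration 7: 3643 < 1214 fails; recursion stops.
SUM(n) = 3 + 13 + 43 + 133 + 403 + 1213 + 3643 = 5451.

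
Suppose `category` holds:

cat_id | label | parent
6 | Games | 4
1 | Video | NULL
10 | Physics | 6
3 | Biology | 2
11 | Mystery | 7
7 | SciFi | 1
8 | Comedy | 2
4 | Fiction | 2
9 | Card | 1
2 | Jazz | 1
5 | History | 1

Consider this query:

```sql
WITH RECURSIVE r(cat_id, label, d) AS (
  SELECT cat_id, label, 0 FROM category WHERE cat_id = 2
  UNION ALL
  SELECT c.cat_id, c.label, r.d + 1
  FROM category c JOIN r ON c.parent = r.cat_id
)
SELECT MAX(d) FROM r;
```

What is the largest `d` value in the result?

3

Base: cat_id=2 (Jazz) at d 0.
Iteration 1: rows with parent in {2} -> Biology (id 3, d 1), Fiction (id 4, d 1), Comedy (id 8, d 1).
Iteration 2: rows with parent in {3,4,8} -> Games (id 6, d 2).
Iteration 3: rows with parent in {6} -> Physics (id 10, d 3).
Iteration 4: no rows with parent in {10}; recursion stops.
d values: 0, 1, 1, 1, 2, 3; the maximum is 3.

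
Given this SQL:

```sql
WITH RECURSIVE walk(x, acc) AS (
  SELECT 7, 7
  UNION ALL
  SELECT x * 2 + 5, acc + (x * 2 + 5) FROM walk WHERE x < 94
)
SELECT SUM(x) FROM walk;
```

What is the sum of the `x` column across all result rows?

Base: x=7, acc=7.
Iteration 1: 7 < 94 holds -> x = 7 * 2 + 5 = 19, acc = 7 + 19 = 26.
Iteration 2: 19 < 94 holds -> x = 19 * 2 + 5 = 43, acc = 26 + 43 = 69.
Iteration 3: 43 < 94 holds -> x = 43 * 2 + 5 = 91, acc = 69 + 91 = 160.
Iteration 4: 91 < 94 holds -> x = 91 * 2 + 5 = 187, acc = 160 + 187 = 347.
Iteration 5: 187 < 94 fails; recursion stops.
SUM(x) = 7 + 19 + 43 + 91 + 187 = 347.

347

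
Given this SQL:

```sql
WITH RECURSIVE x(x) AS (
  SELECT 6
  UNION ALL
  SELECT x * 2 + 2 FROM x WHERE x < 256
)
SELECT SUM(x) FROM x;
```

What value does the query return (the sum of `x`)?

1002

Base: x=6.
Iteration 1: 6 < 256 holds -> x = 6 * 2 + 2 = 14.
Iteration 2: 14 < 256 holds -> x = 14 * 2 + 2 = 30.
Iteration 3: 30 < 256 holds -> x = 30 * 2 + 2 = 62.
Iteration 4: 62 < 256 holds -> x = 62 * 2 + 2 = 126.
Iteration 5: 126 < 256 holds -> x = 126 * 2 + 2 = 254.
Iteration 6: 254 < 256 holds -> x = 254 * 2 + 2 = 510.
Iteration 7: 510 < 256 fails; recursion stops.
SUM(x) = 6 + 14 + 30 + 62 + 126 + 254 + 510 = 1002.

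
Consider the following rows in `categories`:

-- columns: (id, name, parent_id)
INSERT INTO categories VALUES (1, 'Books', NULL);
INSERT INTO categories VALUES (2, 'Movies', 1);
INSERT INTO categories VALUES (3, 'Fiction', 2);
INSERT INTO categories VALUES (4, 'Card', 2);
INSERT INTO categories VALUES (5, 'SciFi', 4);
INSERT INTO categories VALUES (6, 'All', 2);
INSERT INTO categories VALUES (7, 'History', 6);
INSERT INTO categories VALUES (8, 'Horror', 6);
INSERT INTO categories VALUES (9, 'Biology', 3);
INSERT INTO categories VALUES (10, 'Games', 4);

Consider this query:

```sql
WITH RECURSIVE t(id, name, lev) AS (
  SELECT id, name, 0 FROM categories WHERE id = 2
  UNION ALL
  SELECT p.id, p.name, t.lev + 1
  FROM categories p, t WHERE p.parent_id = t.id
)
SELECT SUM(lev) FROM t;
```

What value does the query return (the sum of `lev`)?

13

Base: id=2 (Movies) at lev 0.
Iteration 1: rows with parent_id in {2} -> Fiction (id 3, lev 1), Card (id 4, lev 1), All (id 6, lev 1).
Iteration 2: rows with parent_id in {3,4,6} -> SciFi (id 5, lev 2), History (id 7, lev 2), Horror (id 8, lev 2), Biology (id 9, lev 2), Games (id 10, lev 2).
Iteration 3: no rows with parent_id in {5,7,8,9,10}; recursion stops.
SUM(lev) = 0 + 1 + 1 + 1 + 2 + 2 + 2 + 2 + 2 = 13.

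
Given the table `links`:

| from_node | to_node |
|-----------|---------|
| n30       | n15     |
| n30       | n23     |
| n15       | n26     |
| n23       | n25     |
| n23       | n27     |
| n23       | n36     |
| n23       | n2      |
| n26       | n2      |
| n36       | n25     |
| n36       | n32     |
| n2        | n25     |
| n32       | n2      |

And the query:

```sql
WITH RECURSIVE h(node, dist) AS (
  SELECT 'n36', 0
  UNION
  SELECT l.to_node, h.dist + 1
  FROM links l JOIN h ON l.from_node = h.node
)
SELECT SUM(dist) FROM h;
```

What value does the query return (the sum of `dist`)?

7

Base: (n36, dist=0).
Iteration 1: edges from {n36} -> (n25, dist=1), (n32, dist=1).
Iteration 2: edges from {n25,n32} -> (n2, dist=2).
Iteration 3: edges from {n2} -> (n25, dist=3).
Iteration 4: no outgoing edges from {n25}; recursion stops.
SUM(dist) = 0 + 1 + 1 + 2 + 3 = 7.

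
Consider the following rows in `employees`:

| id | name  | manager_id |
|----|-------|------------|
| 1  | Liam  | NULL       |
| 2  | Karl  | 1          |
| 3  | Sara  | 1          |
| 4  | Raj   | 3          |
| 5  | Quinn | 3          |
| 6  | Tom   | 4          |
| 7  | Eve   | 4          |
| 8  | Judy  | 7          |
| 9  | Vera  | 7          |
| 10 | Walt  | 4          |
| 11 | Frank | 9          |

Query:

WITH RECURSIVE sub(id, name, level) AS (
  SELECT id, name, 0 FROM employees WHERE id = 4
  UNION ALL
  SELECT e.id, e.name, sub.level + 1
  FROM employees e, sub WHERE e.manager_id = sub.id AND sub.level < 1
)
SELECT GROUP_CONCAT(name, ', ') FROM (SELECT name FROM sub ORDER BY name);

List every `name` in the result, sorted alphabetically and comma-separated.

Eve, Raj, Tom, Walt

Base: id=4 (Raj) at level 0.
Iteration 1: rows with manager_id in {4} -> Tom (id 6, level 1), Eve (id 7, level 1), Walt (id 10, level 1).
Iteration 2: level < 1 fails for all current rows; recursion stops.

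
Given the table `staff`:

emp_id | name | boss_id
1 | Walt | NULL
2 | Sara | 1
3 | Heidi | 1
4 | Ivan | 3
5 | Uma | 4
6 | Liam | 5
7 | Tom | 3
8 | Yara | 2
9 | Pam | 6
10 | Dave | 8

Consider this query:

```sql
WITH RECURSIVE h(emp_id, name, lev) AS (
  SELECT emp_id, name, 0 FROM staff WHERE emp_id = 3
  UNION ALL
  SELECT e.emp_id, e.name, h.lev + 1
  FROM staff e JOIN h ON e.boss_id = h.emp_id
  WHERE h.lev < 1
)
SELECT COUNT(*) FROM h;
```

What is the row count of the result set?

3

Base: emp_id=3 (Heidi) at lev 0.
Iteration 1: rows with boss_id in {3} -> Ivan (id 4, lev 1), Tom (id 7, lev 1).
Iteration 2: lev < 1 fails for all current rows; recursion stops.
Total rows emitted: 3.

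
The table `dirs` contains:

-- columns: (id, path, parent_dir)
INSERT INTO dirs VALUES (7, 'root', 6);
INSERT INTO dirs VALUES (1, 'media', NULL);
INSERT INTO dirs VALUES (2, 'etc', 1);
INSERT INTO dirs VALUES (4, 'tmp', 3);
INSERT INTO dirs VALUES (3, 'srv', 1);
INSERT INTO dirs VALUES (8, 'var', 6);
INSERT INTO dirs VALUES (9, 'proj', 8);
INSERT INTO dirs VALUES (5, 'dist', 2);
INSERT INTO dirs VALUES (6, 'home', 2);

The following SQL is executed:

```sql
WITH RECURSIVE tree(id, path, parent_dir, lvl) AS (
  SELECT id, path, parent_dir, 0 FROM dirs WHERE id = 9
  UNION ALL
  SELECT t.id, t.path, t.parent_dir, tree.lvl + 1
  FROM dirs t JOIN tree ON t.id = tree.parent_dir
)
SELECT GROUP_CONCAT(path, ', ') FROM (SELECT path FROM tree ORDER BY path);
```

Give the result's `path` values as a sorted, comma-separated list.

etc, home, media, proj, var

Base: id=9 (proj), parent_dir=8, lvl 0.
Iteration 1: join on id=8 -> var (id 8, parent_dir=6, lvl 1).
Iteration 2: join on id=6 -> home (id 6, parent_dir=2, lvl 2).
Iteration 3: join on id=2 -> etc (id 2, parent_dir=1, lvl 3).
Iteration 4: join on id=1 -> media (id 1, parent_dir=NULL, lvl 4).
Iteration 5: parent_dir is NULL; no match; recursion stops.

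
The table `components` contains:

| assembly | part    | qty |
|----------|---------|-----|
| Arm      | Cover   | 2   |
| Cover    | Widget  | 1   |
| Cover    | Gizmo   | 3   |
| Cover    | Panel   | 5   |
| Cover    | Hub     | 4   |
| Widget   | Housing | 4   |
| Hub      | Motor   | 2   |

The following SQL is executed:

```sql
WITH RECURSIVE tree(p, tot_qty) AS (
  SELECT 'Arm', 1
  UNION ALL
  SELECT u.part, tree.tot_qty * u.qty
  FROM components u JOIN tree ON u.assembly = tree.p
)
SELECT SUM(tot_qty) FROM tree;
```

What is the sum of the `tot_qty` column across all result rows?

Base: (Arm, tot_qty=1).
Iteration 1: components of {Arm} -> Cover = 1*2 = 2.
Iteration 2: components of {Cover} -> Gizmo = 2*3 = 6, Hub = 2*4 = 8, Panel = 2*5 = 10, Widget = 2*1 = 2.
Iteration 3: components of {Gizmo,Hub,Panel,Widget} -> Housing = 2*4 = 8, Motor = 8*2 = 16.
Iteration 4: no further components; recursion stops.
SUM(tot_qty) = 1 + 2 + 2 + 6 + 10 + 8 + 8 + 16 = 53.

53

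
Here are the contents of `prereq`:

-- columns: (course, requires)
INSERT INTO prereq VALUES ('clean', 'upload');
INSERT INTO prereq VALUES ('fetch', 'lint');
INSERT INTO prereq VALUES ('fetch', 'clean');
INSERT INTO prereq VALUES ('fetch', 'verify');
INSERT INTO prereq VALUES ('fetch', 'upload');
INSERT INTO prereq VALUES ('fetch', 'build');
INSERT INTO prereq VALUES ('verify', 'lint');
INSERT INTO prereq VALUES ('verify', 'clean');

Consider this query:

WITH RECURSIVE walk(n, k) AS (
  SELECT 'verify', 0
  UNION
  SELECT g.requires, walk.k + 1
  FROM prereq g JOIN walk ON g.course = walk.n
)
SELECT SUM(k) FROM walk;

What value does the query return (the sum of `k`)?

4

Base: (verify, k=0).
Iteration 1: edges from {verify} -> (clean, k=1), (lint, k=1).
Iteration 2: edges from {clean,lint} -> (upload, k=2).
Iteration 3: no outgoing edges from {upload}; recursion stops.
SUM(k) = 0 + 1 + 1 + 2 = 4.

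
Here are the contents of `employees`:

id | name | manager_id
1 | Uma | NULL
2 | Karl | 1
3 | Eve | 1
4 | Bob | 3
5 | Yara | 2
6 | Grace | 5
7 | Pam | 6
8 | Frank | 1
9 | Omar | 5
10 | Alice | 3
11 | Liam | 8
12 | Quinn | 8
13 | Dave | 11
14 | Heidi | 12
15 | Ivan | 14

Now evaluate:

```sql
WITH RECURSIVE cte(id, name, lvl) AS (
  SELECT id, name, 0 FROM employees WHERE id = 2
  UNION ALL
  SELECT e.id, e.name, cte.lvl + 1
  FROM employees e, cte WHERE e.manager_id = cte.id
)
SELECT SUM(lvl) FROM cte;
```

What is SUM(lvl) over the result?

8

Base: id=2 (Karl) at lvl 0.
Iteration 1: rows with manager_id in {2} -> Yara (id 5, lvl 1).
Iteration 2: rows with manager_id in {5} -> Grace (id 6, lvl 2), Omar (id 9, lvl 2).
Iteration 3: rows with manager_id in {6,9} -> Pam (id 7, lvl 3).
Iteration 4: no rows with manager_id in {7}; recursion stops.
SUM(lvl) = 0 + 1 + 2 + 2 + 3 = 8.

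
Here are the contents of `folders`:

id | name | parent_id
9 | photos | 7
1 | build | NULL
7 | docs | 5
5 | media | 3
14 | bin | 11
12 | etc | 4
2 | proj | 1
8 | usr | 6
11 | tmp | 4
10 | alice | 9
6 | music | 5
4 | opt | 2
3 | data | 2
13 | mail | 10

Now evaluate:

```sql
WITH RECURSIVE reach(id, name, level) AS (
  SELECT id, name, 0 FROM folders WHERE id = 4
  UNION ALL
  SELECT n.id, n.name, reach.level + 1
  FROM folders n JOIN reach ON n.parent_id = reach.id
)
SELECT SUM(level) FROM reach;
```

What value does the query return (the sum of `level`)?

4

Base: id=4 (opt) at level 0.
Iteration 1: rows with parent_id in {4} -> tmp (id 11, level 1), etc (id 12, level 1).
Iteration 2: rows with parent_id in {11,12} -> bin (id 14, level 2).
Iteration 3: no rows with parent_id in {14}; recursion stops.
SUM(level) = 0 + 1 + 1 + 2 = 4.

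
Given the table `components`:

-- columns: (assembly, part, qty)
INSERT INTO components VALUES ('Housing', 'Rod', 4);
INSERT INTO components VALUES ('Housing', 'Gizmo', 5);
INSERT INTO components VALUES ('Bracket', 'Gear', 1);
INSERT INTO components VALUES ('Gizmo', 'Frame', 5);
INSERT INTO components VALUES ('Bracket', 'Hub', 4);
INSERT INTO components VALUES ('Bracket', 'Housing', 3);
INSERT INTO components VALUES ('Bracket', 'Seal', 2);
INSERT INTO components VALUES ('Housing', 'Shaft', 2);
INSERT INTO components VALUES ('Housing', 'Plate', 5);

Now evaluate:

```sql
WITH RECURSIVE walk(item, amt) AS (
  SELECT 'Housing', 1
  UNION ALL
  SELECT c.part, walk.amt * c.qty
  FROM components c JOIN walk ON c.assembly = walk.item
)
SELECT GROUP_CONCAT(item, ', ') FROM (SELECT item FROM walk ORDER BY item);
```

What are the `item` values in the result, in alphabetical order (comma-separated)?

Frame, Gizmo, Housing, Plate, Rod, Shaft

Base: (Housing, amt=1).
Iteration 1: components of {Housing} -> Gizmo = 1*5 = 5, Plate = 1*5 = 5, Rod = 1*4 = 4, Shaft = 1*2 = 2.
Iteration 2: components of {Gizmo,Plate,Rod,Shaft} -> Frame = 5*5 = 25.
Iteration 3: no further components; recursion stops.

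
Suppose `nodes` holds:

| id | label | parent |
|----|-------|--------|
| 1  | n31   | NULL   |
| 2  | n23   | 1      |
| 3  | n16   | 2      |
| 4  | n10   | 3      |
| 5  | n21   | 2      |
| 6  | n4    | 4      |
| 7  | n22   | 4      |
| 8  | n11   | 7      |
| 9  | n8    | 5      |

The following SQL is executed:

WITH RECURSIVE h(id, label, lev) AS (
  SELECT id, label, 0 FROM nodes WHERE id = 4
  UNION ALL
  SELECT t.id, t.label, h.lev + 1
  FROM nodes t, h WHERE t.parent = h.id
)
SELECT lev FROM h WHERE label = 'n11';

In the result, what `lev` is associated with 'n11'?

Base: id=4 (n10) at lev 0.
Iteration 1: rows with parent in {4} -> n4 (id 6, lev 1), n22 (id 7, lev 1).
Iteration 2: rows with parent in {6,7} -> n11 (id 8, lev 2).
Iteration 3: no rows with parent in {8}; recursion stops.

2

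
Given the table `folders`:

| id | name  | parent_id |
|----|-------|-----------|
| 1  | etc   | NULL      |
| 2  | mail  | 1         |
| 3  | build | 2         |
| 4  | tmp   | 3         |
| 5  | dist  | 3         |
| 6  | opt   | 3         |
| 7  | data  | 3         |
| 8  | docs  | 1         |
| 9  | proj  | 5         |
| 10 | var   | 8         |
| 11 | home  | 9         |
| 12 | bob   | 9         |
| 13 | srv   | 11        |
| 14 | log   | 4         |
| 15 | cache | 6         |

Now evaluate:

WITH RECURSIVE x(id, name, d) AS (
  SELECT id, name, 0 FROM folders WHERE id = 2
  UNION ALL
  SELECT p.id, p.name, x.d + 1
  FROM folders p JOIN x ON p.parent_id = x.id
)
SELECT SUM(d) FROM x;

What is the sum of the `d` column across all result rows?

31

Base: id=2 (mail) at d 0.
Iteration 1: rows with parent_id in {2} -> build (id 3, d 1).
Iteration 2: rows with parent_id in {3} -> tmp (id 4, d 2), dist (id 5, d 2), opt (id 6, d 2), data (id 7, d 2).
Iteration 3: rows with parent_id in {4,5,6,7} -> proj (id 9, d 3), log (id 14, d 3), cache (id 15, d 3).
Iteration 4: rows with parent_id in {9,14,15} -> home (id 11, d 4), bob (id 12, d 4).
Iteration 5: rows with parent_id in {11,12} -> srv (id 13, d 5).
Iteration 6: no rows with parent_id in {13}; recursion stops.
SUM(d) = 0 + 1 + 2 + 2 + 2 + 2 + 3 + 3 + 3 + 4 + 4 + 5 = 31.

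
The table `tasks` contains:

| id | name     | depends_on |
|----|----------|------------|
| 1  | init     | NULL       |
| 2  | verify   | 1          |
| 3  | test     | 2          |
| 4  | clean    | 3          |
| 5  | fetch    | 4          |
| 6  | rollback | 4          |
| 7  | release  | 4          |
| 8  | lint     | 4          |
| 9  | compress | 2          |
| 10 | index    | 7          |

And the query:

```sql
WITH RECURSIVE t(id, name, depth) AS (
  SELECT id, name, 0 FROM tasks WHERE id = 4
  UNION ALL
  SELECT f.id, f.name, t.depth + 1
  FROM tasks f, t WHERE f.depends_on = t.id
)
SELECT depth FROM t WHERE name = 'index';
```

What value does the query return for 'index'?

Base: id=4 (clean) at depth 0.
Iteration 1: rows with depends_on in {4} -> fetch (id 5, depth 1), rollback (id 6, depth 1), release (id 7, depth 1), lint (id 8, depth 1).
Iteration 2: rows with depends_on in {5,6,7,8} -> index (id 10, depth 2).
Iteration 3: no rows with depends_on in {10}; recursion stops.

2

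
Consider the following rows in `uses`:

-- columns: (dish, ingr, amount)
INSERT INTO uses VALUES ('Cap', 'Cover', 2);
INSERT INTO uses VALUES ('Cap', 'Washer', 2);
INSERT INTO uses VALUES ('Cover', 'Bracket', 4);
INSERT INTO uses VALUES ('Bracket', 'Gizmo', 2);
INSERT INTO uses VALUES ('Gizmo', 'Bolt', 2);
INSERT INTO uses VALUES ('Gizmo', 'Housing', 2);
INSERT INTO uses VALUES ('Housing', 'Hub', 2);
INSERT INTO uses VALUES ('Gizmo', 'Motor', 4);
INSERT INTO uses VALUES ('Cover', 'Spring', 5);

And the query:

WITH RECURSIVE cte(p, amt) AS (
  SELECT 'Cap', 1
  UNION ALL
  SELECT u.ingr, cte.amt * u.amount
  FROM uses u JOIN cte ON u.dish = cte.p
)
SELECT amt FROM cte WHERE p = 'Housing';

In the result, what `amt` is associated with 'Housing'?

Base: (Cap, amt=1).
Iteration 1: components of {Cap} -> Cover = 1*2 = 2, Washer = 1*2 = 2.
Iteration 2: components of {Cover,Washer} -> Bracket = 2*4 = 8, Spring = 2*5 = 10.
Iteration 3: components of {Bracket,Spring} -> Gizmo = 8*2 = 16.
Iteration 4: components of {Gizmo} -> Bolt = 16*2 = 32, Housing = 16*2 = 32, Motor = 16*4 = 64.
Iteration 5: components of {Bolt,Housing,Motor} -> Hub = 32*2 = 64.
Iteration 6: no further components; recursion stops.

32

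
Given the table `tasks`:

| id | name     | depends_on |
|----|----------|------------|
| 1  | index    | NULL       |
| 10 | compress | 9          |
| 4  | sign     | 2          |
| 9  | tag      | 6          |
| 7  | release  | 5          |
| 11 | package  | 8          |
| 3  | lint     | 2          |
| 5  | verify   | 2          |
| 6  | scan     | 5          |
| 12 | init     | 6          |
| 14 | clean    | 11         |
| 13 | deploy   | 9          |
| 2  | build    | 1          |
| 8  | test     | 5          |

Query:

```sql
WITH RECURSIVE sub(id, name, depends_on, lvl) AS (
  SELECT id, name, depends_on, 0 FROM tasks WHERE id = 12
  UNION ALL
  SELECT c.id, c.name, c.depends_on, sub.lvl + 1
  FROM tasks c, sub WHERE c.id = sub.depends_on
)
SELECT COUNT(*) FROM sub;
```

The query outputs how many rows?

Base: id=12 (init), depends_on=6, lvl 0.
Iteration 1: join on id=6 -> scan (id 6, depends_on=5, lvl 1).
Iteration 2: join on id=5 -> verify (id 5, depends_on=2, lvl 2).
Iteration 3: join on id=2 -> build (id 2, depends_on=1, lvl 3).
Iteration 4: join on id=1 -> index (id 1, depends_on=NULL, lvl 4).
Iteration 5: depends_on is NULL; no match; recursion stops.
Total rows emitted: 5.

5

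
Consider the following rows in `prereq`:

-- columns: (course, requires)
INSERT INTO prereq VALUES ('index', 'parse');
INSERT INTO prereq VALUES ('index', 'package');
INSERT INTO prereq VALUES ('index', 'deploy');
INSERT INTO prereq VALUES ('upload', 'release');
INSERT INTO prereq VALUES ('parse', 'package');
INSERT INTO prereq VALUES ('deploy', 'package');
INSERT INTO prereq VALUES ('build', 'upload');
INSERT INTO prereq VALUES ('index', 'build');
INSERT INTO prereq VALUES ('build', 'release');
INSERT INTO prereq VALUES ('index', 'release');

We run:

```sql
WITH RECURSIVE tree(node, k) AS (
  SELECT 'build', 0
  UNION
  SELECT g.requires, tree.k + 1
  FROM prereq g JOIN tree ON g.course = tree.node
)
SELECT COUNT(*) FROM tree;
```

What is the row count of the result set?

Base: (build, k=0).
Iteration 1: edges from {build} -> (release, k=1), (upload, k=1).
Iteration 2: edges from {release,upload} -> (release, k=2).
Iteration 3: no outgoing edges from {release}; recursion stops.
Total rows emitted: 4.

4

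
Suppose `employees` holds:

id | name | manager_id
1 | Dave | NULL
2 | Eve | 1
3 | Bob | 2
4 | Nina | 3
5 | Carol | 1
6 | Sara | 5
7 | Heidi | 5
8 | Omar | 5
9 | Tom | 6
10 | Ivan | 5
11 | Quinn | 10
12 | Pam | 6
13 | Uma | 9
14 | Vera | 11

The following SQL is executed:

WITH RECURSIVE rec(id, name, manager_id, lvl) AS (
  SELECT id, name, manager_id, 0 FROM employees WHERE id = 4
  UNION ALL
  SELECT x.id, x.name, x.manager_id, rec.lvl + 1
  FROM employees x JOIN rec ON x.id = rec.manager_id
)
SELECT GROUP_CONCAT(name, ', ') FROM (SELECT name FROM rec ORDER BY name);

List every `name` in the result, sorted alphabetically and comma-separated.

Base: id=4 (Nina), manager_id=3, lvl 0.
Iteration 1: join on id=3 -> Bob (id 3, manager_id=2, lvl 1).
Iteration 2: join on id=2 -> Eve (id 2, manager_id=1, lvl 2).
Iteration 3: join on id=1 -> Dave (id 1, manager_id=NULL, lvl 3).
Iteration 4: manager_id is NULL; no match; recursion stops.

Bob, Dave, Eve, Nina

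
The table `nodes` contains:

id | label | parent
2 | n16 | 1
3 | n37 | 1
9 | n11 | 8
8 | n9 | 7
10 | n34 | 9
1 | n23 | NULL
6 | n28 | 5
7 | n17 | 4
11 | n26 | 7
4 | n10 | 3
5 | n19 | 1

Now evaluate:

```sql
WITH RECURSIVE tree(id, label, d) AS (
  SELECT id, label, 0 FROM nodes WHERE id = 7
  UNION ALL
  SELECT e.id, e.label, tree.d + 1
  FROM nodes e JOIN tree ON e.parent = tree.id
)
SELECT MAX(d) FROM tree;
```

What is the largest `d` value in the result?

Base: id=7 (n17) at d 0.
Iteration 1: rows with parent in {7} -> n9 (id 8, d 1), n26 (id 11, d 1).
Iteration 2: rows with parent in {8,11} -> n11 (id 9, d 2).
Iteration 3: rows with parent in {9} -> n34 (id 10, d 3).
Iteration 4: no rows with parent in {10}; recursion stops.
d values: 0, 1, 1, 2, 3; the maximum is 3.

3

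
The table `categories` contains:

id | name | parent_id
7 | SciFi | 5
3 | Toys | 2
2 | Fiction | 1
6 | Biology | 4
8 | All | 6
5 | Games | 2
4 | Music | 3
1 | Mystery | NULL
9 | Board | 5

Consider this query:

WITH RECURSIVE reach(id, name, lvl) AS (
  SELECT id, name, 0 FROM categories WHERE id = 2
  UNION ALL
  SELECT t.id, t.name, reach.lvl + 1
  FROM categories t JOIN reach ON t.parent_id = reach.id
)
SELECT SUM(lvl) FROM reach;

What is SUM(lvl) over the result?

15

Base: id=2 (Fiction) at lvl 0.
Iteration 1: rows with parent_id in {2} -> Toys (id 3, lvl 1), Games (id 5, lvl 1).
Iteration 2: rows with parent_id in {3,5} -> Music (id 4, lvl 2), SciFi (id 7, lvl 2), Board (id 9, lvl 2).
Iteration 3: rows with parent_id in {4,7,9} -> Biology (id 6, lvl 3).
Iteration 4: rows with parent_id in {6} -> All (id 8, lvl 4).
Iteration 5: no rows with parent_id in {8}; recursion stops.
SUM(lvl) = 0 + 1 + 1 + 2 + 2 + 2 + 3 + 4 = 15.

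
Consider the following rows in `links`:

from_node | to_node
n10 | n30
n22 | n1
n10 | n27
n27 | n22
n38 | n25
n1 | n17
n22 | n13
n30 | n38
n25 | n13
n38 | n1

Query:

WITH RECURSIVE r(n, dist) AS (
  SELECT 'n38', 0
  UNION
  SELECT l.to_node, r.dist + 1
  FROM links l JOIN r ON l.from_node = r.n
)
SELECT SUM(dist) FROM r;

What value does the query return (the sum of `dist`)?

6

Base: (n38, dist=0).
Iteration 1: edges from {n38} -> (n1, dist=1), (n25, dist=1).
Iteration 2: edges from {n1,n25} -> (n13, dist=2), (n17, dist=2).
Iteration 3: no outgoing edges from {n13,n17}; recursion stops.
SUM(dist) = 0 + 1 + 1 + 2 + 2 = 6.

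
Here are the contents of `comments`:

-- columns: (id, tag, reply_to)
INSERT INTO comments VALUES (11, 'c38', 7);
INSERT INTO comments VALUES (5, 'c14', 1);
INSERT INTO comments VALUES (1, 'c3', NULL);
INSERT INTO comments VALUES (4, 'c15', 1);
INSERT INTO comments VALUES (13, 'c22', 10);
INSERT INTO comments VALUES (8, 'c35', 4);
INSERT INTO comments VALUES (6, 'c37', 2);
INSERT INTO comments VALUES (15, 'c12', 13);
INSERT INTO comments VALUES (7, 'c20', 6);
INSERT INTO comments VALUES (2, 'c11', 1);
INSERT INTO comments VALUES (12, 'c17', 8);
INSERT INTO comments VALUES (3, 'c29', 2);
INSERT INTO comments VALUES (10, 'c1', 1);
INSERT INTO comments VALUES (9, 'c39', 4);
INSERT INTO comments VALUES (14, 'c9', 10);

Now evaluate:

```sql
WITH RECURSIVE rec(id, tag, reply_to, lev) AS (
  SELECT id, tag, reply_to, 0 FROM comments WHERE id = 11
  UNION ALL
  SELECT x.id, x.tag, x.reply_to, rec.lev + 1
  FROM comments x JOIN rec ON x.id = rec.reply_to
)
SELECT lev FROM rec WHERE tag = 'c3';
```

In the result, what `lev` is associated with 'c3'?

4

Base: id=11 (c38), reply_to=7, lev 0.
Iteration 1: join on id=7 -> c20 (id 7, reply_to=6, lev 1).
Iteration 2: join on id=6 -> c37 (id 6, reply_to=2, lev 2).
Iteration 3: join on id=2 -> c11 (id 2, reply_to=1, lev 3).
Iteration 4: join on id=1 -> c3 (id 1, reply_to=NULL, lev 4).
Iteration 5: reply_to is NULL; no match; recursion stops.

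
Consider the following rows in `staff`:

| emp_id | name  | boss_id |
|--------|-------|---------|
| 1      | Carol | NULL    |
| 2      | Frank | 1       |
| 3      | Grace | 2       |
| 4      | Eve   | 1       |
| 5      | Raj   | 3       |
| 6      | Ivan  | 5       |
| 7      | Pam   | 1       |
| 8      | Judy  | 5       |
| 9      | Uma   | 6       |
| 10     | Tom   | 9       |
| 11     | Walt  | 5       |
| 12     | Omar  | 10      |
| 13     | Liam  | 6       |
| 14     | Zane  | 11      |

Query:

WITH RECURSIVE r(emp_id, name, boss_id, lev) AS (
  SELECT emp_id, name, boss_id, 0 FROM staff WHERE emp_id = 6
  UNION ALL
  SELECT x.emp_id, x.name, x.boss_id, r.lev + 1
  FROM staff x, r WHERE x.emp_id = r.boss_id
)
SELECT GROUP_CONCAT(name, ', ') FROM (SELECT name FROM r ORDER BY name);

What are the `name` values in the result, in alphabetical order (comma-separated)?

Base: emp_id=6 (Ivan), boss_id=5, lev 0.
Iteration 1: join on emp_id=5 -> Raj (id 5, boss_id=3, lev 1).
Iteration 2: join on emp_id=3 -> Grace (id 3, boss_id=2, lev 2).
Iteration 3: join on emp_id=2 -> Frank (id 2, boss_id=1, lev 3).
Iteration 4: join on emp_id=1 -> Carol (id 1, boss_id=NULL, lev 4).
Iteration 5: boss_id is NULL; no match; recursion stops.

Carol, Frank, Grace, Ivan, Raj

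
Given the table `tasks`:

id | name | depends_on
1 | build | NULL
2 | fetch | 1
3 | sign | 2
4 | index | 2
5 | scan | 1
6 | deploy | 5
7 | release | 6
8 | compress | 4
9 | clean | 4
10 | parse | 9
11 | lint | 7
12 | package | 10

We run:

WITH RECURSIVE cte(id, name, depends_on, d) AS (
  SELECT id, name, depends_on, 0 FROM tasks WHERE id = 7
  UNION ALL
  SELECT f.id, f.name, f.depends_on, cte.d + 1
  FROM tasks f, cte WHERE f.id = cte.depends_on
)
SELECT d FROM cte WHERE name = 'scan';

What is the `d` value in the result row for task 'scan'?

2

Base: id=7 (release), depends_on=6, d 0.
Iteration 1: join on id=6 -> deploy (id 6, depends_on=5, d 1).
Iteration 2: join on id=5 -> scan (id 5, depends_on=1, d 2).
Iteration 3: join on id=1 -> build (id 1, depends_on=NULL, d 3).
Iteration 4: depends_on is NULL; no match; recursion stops.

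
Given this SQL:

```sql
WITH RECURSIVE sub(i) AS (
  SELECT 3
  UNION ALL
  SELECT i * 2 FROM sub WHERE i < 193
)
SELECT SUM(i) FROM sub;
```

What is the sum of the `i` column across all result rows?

765

Base: i=3.
Iteration 1: 3 < 193 holds -> i = 3 * 2 = 6.
Iteration 2: 6 < 193 holds -> i = 6 * 2 = 12.
Iteration 3: 12 < 193 holds -> i = 12 * 2 = 24.
Iteration 4: 24 < 193 holds -> i = 24 * 2 = 48.
Iteration 5: 48 < 193 holds -> i = 48 * 2 = 96.
Iteration 6: 96 < 193 holds -> i = 96 * 2 = 192.
Iteration 7: 192 < 193 holds -> i = 192 * 2 = 384.
Iteration 8: 384 < 193 fails; recursion stops.
SUM(i) = 3 + 6 + 12 + 24 + 48 + 96 + 192 + 384 = 765.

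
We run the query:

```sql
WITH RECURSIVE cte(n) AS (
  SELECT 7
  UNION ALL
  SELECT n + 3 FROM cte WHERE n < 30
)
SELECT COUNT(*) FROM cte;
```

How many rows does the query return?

9

Base: n=7.
Iteration 1: 7 < 30 holds -> n = 7 + 3 = 10.
Iteration 2: 10 < 30 holds -> n = 10 + 3 = 13.
Iteration 3: 13 < 30 holds -> n = 13 + 3 = 16.
Iteration 4: 16 < 30 holds -> n = 16 + 3 = 19.
Iteration 5: 19 < 30 holds -> n = 19 + 3 = 22.
Iteration 6: 22 < 30 holds -> n = 22 + 3 = 25.
Iteration 7: 25 < 30 holds -> n = 25 + 3 = 28.
Iteration 8: 28 < 30 holds -> n = 28 + 3 = 31.
Iteration 9: 31 < 30 fails; recursion stops.
Total rows emitted: 9.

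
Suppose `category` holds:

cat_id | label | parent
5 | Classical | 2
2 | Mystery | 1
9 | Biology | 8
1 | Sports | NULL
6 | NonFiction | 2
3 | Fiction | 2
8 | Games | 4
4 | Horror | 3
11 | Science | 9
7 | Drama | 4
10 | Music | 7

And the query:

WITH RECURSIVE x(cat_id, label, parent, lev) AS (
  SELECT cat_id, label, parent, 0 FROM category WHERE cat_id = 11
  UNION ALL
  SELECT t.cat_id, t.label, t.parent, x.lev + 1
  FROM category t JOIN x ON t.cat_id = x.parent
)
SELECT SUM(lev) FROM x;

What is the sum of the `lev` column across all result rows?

21

Base: cat_id=11 (Science), parent=9, lev 0.
Iteration 1: join on cat_id=9 -> Biology (id 9, parent=8, lev 1).
Iteration 2: join on cat_id=8 -> Games (id 8, parent=4, lev 2).
Iteration 3: join on cat_id=4 -> Horror (id 4, parent=3, lev 3).
Iteration 4: join on cat_id=3 -> Fiction (id 3, parent=2, lev 4).
Iteration 5: join on cat_id=2 -> Mystery (id 2, parent=1, lev 5).
Iteration 6: join on cat_id=1 -> Sports (id 1, parent=NULL, lev 6).
Iteration 7: parent is NULL; no match; recursion stops.
SUM(lev) = 0 + 1 + 2 + 3 + 4 + 5 + 6 = 21.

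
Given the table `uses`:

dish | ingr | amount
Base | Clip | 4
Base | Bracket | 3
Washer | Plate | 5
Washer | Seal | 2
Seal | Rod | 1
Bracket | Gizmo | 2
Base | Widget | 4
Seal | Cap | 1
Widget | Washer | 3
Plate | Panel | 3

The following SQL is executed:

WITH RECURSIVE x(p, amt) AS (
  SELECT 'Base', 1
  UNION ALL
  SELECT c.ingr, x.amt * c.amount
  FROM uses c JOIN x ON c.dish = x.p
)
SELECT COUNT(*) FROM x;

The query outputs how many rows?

11

Base: (Base, amt=1).
Iteration 1: components of {Base} -> Bracket = 1*3 = 3, Clip = 1*4 = 4, Widget = 1*4 = 4.
Iteration 2: components of {Bracket,Clip,Widget} -> Gizmo = 3*2 = 6, Washer = 4*3 = 12.
Iteration 3: components of {Gizmo,Washer} -> Plate = 12*5 = 60, Seal = 12*2 = 24.
Iteration 4: components of {Plate,Seal} -> Cap = 24*1 = 24, Panel = 60*3 = 180, Rod = 24*1 = 24.
Iteration 5: no further components; recursion stops.
Total rows emitted: 11.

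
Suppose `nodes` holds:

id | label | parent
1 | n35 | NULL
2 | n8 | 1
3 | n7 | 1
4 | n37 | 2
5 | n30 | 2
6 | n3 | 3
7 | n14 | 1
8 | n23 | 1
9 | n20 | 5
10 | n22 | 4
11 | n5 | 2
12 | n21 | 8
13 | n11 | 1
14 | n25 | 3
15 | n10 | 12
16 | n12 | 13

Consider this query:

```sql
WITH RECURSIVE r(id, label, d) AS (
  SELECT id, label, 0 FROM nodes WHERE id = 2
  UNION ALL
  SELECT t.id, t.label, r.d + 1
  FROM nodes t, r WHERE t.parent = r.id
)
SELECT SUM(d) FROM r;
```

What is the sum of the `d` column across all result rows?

Base: id=2 (n8) at d 0.
Iteration 1: rows with parent in {2} -> n37 (id 4, d 1), n30 (id 5, d 1), n5 (id 11, d 1).
Iteration 2: rows with parent in {4,5,11} -> n20 (id 9, d 2), n22 (id 10, d 2).
Iteration 3: no rows with parent in {9,10}; recursion stops.
SUM(d) = 0 + 1 + 1 + 1 + 2 + 2 = 7.

7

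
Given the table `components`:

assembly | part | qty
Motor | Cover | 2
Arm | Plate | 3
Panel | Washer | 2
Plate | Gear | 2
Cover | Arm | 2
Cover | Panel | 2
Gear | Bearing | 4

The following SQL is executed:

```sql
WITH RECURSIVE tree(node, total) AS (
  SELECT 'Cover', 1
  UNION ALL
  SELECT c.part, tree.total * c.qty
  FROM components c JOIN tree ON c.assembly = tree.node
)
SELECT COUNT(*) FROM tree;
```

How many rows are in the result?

Base: (Cover, total=1).
Iteration 1: components of {Cover} -> Arm = 1*2 = 2, Panel = 1*2 = 2.
Iteration 2: components of {Arm,Panel} -> Plate = 2*3 = 6, Washer = 2*2 = 4.
Iteration 3: components of {Plate,Washer} -> Gear = 6*2 = 12.
Iteration 4: components of {Gear} -> Bearing = 12*4 = 48.
Iteration 5: no further components; recursion stops.
Total rows emitted: 7.

7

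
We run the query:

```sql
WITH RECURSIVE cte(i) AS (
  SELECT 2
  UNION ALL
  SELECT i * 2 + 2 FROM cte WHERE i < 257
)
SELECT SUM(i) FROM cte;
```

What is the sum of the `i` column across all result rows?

1004

Base: i=2.
Iteration 1: 2 < 257 holds -> i = 2 * 2 + 2 = 6.
Iteration 2: 6 < 257 holds -> i = 6 * 2 + 2 = 14.
Iteration 3: 14 < 257 holds -> i = 14 * 2 + 2 = 30.
Iteration 4: 30 < 257 holds -> i = 30 * 2 + 2 = 62.
Iteration 5: 62 < 257 holds -> i = 62 * 2 + 2 = 126.
Iteration 6: 126 < 257 holds -> i = 126 * 2 + 2 = 254.
Iteration 7: 254 < 257 holds -> i = 254 * 2 + 2 = 510.
Iteration 8: 510 < 257 fails; recursion stops.
SUM(i) = 2 + 6 + 14 + 30 + 62 + 126 + 254 + 510 = 1004.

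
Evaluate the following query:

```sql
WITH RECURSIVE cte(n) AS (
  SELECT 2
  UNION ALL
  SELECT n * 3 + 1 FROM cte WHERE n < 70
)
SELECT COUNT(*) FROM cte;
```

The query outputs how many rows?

5

Base: n=2.
Iteration 1: 2 < 70 holds -> n = 2 * 3 + 1 = 7.
Iteration 2: 7 < 70 holds -> n = 7 * 3 + 1 = 22.
Iteration 3: 22 < 70 holds -> n = 22 * 3 + 1 = 67.
Iteration 4: 67 < 70 holds -> n = 67 * 3 + 1 = 202.
Iteration 5: 202 < 70 fails; recursion stops.
Total rows emitted: 5.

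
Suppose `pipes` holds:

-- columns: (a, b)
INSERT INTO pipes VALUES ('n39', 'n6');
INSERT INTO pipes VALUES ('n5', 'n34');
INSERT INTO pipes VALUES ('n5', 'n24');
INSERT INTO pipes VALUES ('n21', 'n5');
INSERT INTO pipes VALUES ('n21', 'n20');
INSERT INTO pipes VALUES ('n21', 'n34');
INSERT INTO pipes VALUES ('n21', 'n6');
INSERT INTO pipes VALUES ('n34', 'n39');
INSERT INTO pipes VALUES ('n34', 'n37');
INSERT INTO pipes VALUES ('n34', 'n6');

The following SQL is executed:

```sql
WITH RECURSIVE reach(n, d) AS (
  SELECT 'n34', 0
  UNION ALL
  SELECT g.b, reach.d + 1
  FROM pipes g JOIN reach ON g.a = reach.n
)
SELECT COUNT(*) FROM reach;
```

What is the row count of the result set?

Base: (n34, d=0).
Iteration 1: edges from {n34} -> (n37, d=1), (n39, d=1), (n6, d=1).
Iteration 2: edges from {n37,n39,n6} -> (n6, d=2).
Iteration 3: no outgoing edges from {n6}; recursion stops.
Total rows emitted: 5.

5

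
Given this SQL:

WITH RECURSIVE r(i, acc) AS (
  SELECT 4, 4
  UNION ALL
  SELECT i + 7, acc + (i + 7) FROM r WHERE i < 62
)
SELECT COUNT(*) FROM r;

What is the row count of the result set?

10

Base: i=4, acc=4.
Iteration 1: 4 < 62 holds -> i = 4 + 7 = 11, acc = 4 + 11 = 15.
Iteration 2: 11 < 62 holds -> i = 11 + 7 = 18, acc = 15 + 18 = 33.
Iteration 3: 18 < 62 holds -> i = 18 + 7 = 25, acc = 33 + 25 = 58.
Iteration 4: 25 < 62 holds -> i = 25 + 7 = 32, acc = 58 + 32 = 90.
Iteration 5: 32 < 62 holds -> i = 32 + 7 = 39, acc = 90 + 39 = 129.
Iteration 6: 39 < 62 holds -> i = 39 + 7 = 46, acc = 129 + 46 = 175.
Iteration 7: 46 < 62 holds -> i = 46 + 7 = 53, acc = 175 + 53 = 228.
Iteration 8: 53 < 62 holds -> i = 53 + 7 = 60, acc = 228 + 60 = 288.
Iteration 9: 60 < 62 holds -> i = 60 + 7 = 67, acc = 288 + 67 = 355.
Iteration 10: 67 < 62 fails; recursion stops.
Total rows emitted: 10.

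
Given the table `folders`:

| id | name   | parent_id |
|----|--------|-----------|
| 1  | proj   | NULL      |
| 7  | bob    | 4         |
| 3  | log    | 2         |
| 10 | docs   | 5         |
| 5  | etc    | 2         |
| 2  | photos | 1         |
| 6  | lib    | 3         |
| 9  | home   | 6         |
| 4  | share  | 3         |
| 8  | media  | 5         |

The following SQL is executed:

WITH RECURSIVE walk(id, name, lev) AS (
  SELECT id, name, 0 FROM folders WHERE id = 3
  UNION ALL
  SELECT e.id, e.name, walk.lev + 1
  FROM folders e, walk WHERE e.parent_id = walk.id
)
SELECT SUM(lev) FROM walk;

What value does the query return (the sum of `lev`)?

Base: id=3 (log) at lev 0.
Iteration 1: rows with parent_id in {3} -> share (id 4, lev 1), lib (id 6, lev 1).
Iteration 2: rows with parent_id in {4,6} -> bob (id 7, lev 2), home (id 9, lev 2).
Iteration 3: no rows with parent_id in {7,9}; recursion stops.
SUM(lev) = 0 + 1 + 1 + 2 + 2 = 6.

6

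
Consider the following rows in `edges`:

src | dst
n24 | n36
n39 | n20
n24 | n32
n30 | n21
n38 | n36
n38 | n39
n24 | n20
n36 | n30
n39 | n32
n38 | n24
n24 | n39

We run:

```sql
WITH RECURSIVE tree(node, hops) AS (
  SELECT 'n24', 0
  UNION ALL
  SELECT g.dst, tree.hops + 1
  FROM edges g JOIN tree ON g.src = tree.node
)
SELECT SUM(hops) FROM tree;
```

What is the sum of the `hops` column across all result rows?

Base: (n24, hops=0).
Iteration 1: edges from {n24} -> (n20, hops=1), (n32, hops=1), (n36, hops=1), (n39, hops=1).
Iteration 2: edges from {n20,n32,n36,n39} -> (n20, hops=2), (n30, hops=2), (n32, hops=2).
Iteration 3: edges from {n20,n30,n32} -> (n21, hops=3).
Iteration 4: no outgoing edges from {n21}; recursion stops.
SUM(hops) = 0 + 1 + 1 + 1 + 1 + 2 + 2 + 2 + 3 = 13.

13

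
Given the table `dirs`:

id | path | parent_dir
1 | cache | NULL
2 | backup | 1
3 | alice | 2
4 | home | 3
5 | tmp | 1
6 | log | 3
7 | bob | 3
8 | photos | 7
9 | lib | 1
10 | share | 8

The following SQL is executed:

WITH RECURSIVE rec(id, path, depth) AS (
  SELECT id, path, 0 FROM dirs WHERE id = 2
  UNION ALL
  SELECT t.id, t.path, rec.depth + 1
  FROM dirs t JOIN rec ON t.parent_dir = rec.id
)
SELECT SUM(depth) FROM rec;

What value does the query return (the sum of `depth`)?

Base: id=2 (backup) at depth 0.
Iteration 1: rows with parent_dir in {2} -> alice (id 3, depth 1).
Iteration 2: rows with parent_dir in {3} -> home (id 4, depth 2), log (id 6, depth 2), bob (id 7, depth 2).
Iteration 3: rows with parent_dir in {4,6,7} -> photos (id 8, depth 3).
Iteration 4: rows with parent_dir in {8} -> share (id 10, depth 4).
Iteration 5: no rows with parent_dir in {10}; recursion stops.
SUM(depth) = 0 + 1 + 2 + 2 + 2 + 3 + 4 = 14.

14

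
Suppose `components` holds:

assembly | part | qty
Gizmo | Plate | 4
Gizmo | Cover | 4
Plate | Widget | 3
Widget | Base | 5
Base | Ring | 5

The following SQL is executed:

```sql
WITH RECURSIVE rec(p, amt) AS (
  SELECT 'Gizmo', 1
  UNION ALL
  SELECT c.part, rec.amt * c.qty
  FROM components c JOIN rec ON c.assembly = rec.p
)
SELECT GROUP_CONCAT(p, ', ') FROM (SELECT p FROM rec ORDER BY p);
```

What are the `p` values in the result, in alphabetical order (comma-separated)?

Base: (Gizmo, amt=1).
Iteration 1: components of {Gizmo} -> Cover = 1*4 = 4, Plate = 1*4 = 4.
Iteration 2: components of {Cover,Plate} -> Widget = 4*3 = 12.
Iteration 3: components of {Widget} -> Base = 12*5 = 60.
Iteration 4: components of {Base} -> Ring = 60*5 = 300.
Iteration 5: no further components; recursion stops.

Base, Cover, Gizmo, Plate, Ring, Widget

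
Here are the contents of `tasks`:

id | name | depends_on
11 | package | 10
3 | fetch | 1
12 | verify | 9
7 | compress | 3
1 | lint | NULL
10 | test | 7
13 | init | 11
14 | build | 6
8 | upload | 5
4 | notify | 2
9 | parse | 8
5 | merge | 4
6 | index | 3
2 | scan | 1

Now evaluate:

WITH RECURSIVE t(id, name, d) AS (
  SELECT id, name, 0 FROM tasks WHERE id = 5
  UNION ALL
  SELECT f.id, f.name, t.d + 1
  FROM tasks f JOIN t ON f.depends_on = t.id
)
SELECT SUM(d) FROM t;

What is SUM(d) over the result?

6

Base: id=5 (merge) at d 0.
Iteration 1: rows with depends_on in {5} -> upload (id 8, d 1).
Iteration 2: rows with depends_on in {8} -> parse (id 9, d 2).
Iteration 3: rows with depends_on in {9} -> verify (id 12, d 3).
Iteration 4: no rows with depends_on in {12}; recursion stops.
SUM(d) = 0 + 1 + 2 + 3 = 6.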